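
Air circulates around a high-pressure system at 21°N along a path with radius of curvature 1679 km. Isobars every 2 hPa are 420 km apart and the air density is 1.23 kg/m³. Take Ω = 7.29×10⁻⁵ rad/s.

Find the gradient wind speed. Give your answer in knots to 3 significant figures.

15.9 knots

Coriolis parameter at 21°N:
f = 2Ω sin φ = 2 × 7.29×10⁻⁵ × sin 21° = 5.23×10⁻⁵ s⁻¹
Pressure gradient: |∂P/∂n| = 200 Pa / 420000 m = 4.76×10⁻⁴ Pa/m
Geostrophic speed: V_g = |∂P/∂n|/(fρ) = 4.76×10⁻⁴/(5.23×10⁻⁵ × 1.23) = 7.41 m/s
Around a high, pressure-gradient force acts outward with centrifugal, so Coriolis balances both:
fV = (1/ρ)|∂P/∂n| + V²/R  →  V² − fR·V + fR·V_g = 0
With fR = 5.23×10⁻⁵ × 1679×10³ m = 87.7 m/s:
V = [fR − √((fR)² − 4 fR V_g)]/2 = [87.7 − √(87.7² − 4×87.7×7.41)]/2 = 8.17 m/s
Supergeostrophic (V > V_g = 7.41 m/s), as expected around a high.
Converting: 8.17 m/s × 1.944 = 15.9 knots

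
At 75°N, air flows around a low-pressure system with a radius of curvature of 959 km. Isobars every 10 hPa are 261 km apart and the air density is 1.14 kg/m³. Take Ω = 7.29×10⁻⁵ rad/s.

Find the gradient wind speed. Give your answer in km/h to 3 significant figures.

74.5 km/h

Coriolis parameter at 75°N:
f = 2Ω sin φ = 2 × 7.29×10⁻⁵ × sin 75° = 1.41×10⁻⁴ s⁻¹
Pressure gradient: |∂P/∂n| = 1000 Pa / 261000 m = 3.83×10⁻³ Pa/m
Geostrophic speed: V_g = |∂P/∂n|/(fρ) = 3.83×10⁻³/(1.41×10⁻⁴ × 1.14) = 23.9 m/s
Around a low, centrifugal force acts outward with Coriolis, so pressure-gradient force balances both:
(1/ρ)|∂P/∂n| = fV + V²/R  →  V² + fR·V − fR·V_g = 0
With fR = 1.41×10⁻⁴ × 959×10³ m = 135 m/s:
V = [−fR + √((fR)² + 4 fR V_g)]/2 = [−135 + √(135² + 4×135×23.9)]/2 = 20.7 m/s
Subgeostrophic (V < V_g = 23.9 m/s), as expected around a low.
Converting: 20.7 m/s × 3.6 = 74.5 km/h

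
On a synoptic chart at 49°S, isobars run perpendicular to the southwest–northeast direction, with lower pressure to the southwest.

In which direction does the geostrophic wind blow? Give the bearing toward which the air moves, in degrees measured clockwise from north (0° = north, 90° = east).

The pressure-gradient force points toward the southwest (bearing 225°).
Geostrophic balance: in the Southern Hemisphere the Coriolis force deflects motion to the left, so the geostrophic wind blows 90° to the left of the pressure-gradient force (low pressure on the right).
Rotating 225° by 90° counterclockwise gives 135° — the wind blows toward the southeast.

135°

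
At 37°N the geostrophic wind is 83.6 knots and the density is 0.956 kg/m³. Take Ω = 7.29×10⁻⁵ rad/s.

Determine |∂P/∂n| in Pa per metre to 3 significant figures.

3.61×10⁻³ Pa/m

Coriolis parameter at 37°N:
f = 2Ω sin φ = 2 × 7.29×10⁻⁵ × sin 37° = 8.77×10⁻⁵ s⁻¹
Wind speed in SI: 83.6 knots = 43.0 m/s
Geostrophic balance rearranged: |∂P/∂n| = f ρ V_g
|∂P/∂n| = 8.77×10⁻⁵ × 0.956 × 43.0 = 3.61×10⁻³ Pa/m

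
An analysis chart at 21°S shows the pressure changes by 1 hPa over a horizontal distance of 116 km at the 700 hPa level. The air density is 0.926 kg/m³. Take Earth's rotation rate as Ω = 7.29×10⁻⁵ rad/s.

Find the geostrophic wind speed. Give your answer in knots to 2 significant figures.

Coriolis parameter at 21°S:
f = 2Ω sin φ = 2 × 7.29×10⁻⁵ × sin 21° = 5.23×10⁻⁵ s⁻¹
Pressure gradient: |∂P/∂n| = 100 Pa / 116000 m = 8.62×10⁻⁴ Pa/m
Geostrophic balance (pressure-gradient force = Coriolis force):
V_g = (1/(fρ)) |∂P/∂n| = 8.62×10⁻⁴ / (5.23×10⁻⁵ × 0.926) = 17.8 m/s
Converting: 17.8 m/s × 1.944 = 35 knots

35 knots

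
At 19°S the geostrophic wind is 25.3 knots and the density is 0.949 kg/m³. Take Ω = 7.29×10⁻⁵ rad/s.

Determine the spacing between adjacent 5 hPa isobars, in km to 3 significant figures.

Coriolis parameter at 19°S:
f = 2Ω sin φ = 2 × 7.29×10⁻⁵ × sin 19° = 4.75×10⁻⁵ s⁻¹
Wind speed in SI: 25.3 knots = 13.0 m/s
Geostrophic balance rearranged: |∂P/∂n| = f ρ V_g
|∂P/∂n| = 4.75×10⁻⁵ × 0.949 × 13.0 = 5.86×10⁻⁴ Pa/m
Isobar spacing: Δn = ΔP/|∂P/∂n| = 500 Pa / 5.86×10⁻⁴ Pa/m = 852797 m ≈ 853 km

853 km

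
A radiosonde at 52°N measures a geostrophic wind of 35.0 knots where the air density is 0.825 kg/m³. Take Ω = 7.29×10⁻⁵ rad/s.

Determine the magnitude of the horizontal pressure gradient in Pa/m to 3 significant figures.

1.71×10⁻³ Pa/m

Coriolis parameter at 52°N:
f = 2Ω sin φ = 2 × 7.29×10⁻⁵ × sin 52° = 1.15×10⁻⁴ s⁻¹
Wind speed in SI: 35.0 knots = 18.0 m/s
Geostrophic balance rearranged: |∂P/∂n| = f ρ V_g
|∂P/∂n| = 1.15×10⁻⁴ × 0.825 × 18.0 = 1.71×10⁻³ Pa/m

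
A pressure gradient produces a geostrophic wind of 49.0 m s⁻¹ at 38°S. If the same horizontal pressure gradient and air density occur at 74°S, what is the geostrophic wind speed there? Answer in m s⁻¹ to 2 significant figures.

With the same pressure gradient and density, V_g ∝ 1/f ∝ 1/sin φ.
V₂ = V₁ · sin φ₁ / sin φ₂ = 49.0 × sin 38° / sin 74°
V₂ = 49.0 × 0.6157/0.9613 = 31 m s⁻¹

31 m s⁻¹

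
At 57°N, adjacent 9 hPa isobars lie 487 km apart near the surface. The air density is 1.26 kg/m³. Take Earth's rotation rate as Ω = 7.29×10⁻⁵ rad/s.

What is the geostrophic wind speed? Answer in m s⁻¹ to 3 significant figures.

Coriolis parameter at 57°N:
f = 2Ω sin φ = 2 × 7.29×10⁻⁵ × sin 57° = 1.22×10⁻⁴ s⁻¹
Pressure gradient: |∂P/∂n| = 900 Pa / 487000 m = 1.85×10⁻³ Pa/m
Geostrophic balance (pressure-gradient force = Coriolis force):
V_g = (1/(fρ)) |∂P/∂n| = 1.85×10⁻³ / (1.22×10⁻⁴ × 1.26) = 12.0 m/s

12.0 m s⁻¹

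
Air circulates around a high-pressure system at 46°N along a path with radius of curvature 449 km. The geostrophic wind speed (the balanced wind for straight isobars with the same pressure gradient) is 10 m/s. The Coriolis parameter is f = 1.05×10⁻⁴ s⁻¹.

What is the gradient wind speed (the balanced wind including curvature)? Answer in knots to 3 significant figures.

28.0 knots

Around a high, pressure-gradient force acts outward with centrifugal, so Coriolis balances both:
fV = (1/ρ)|∂P/∂n| + V²/R  →  V² − fR·V + fR·V_g = 0
With fR = 1.05×10⁻⁴ × 449×10³ m = 47.1 m/s:
V = [fR − √((fR)² − 4 fR V_g)]/2 = [47.1 − √(47.1² − 4×47.1×10)]/2 = 14.4 m/s
Supergeostrophic (V > V_g = 10 m/s), as expected around a high.
Converting: 14.4 m/s × 1.944 = 28.0 knots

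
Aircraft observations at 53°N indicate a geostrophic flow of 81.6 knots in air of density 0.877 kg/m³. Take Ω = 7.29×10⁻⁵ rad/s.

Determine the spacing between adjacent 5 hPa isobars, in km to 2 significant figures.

120 km

Coriolis parameter at 53°N:
f = 2Ω sin φ = 2 × 7.29×10⁻⁵ × sin 53° = 1.16×10⁻⁴ s⁻¹
Wind speed in SI: 81.6 knots = 42.0 m/s
Geostrophic balance rearranged: |∂P/∂n| = f ρ V_g
|∂P/∂n| = 1.16×10⁻⁴ × 0.877 × 42.0 = 4.29×10⁻³ Pa/m
Isobar spacing: Δn = ΔP/|∂P/∂n| = 500 Pa / 4.29×10⁻³ Pa/m = 116637 m ≈ 120 km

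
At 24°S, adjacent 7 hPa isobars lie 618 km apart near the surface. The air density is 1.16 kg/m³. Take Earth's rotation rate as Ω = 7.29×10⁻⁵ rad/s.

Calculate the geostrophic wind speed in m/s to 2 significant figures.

Coriolis parameter at 24°S:
f = 2Ω sin φ = 2 × 7.29×10⁻⁵ × sin 24° = 5.93×10⁻⁵ s⁻¹
Pressure gradient: |∂P/∂n| = 700 Pa / 618000 m = 1.13×10⁻³ Pa/m
Geostrophic balance (pressure-gradient force = Coriolis force):
V_g = (1/(fρ)) |∂P/∂n| = 1.13×10⁻³ / (5.93×10⁻⁵ × 1.16) = 16.5 m/s

16 m/s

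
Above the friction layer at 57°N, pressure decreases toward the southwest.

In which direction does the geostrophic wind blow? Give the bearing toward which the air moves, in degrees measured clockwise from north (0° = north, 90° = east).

315°

The pressure-gradient force points toward the southwest (bearing 225°).
Geostrophic balance: in the Northern Hemisphere the Coriolis force deflects motion to the right, so the geostrophic wind blows 90° to the right of the pressure-gradient force (low pressure on the left).
Rotating 225° by 90° clockwise gives 315° — the wind blows toward the northwest.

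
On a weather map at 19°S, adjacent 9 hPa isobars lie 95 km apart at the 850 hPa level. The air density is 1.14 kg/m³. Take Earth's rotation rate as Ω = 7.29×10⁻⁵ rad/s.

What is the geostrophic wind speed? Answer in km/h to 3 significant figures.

Coriolis parameter at 19°S:
f = 2Ω sin φ = 2 × 7.29×10⁻⁵ × sin 19° = 4.75×10⁻⁵ s⁻¹
Pressure gradient: |∂P/∂n| = 900 Pa / 95000 m = 9.47×10⁻³ Pa/m
Geostrophic balance (pressure-gradient force = Coriolis force):
V_g = (1/(fρ)) |∂P/∂n| = 9.47×10⁻³ / (4.75×10⁻⁵ × 1.14) = 175 m/s
Converting: 175 m/s × 3.6 = 630 km/h

630 km/h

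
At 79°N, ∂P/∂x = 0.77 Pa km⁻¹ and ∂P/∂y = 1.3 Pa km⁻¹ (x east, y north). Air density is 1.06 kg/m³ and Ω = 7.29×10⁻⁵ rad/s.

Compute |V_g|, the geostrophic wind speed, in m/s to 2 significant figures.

Coriolis parameter at 79°N:
f = 2Ω sin φ = 2 × 7.29×10⁻⁵ × sin 79° = 1.43×10⁻⁴ s⁻¹
Component geostrophic relations (x east, y north):
u_g = −(1/(fρ)) ∂P/∂y,  v_g = (1/(fρ)) ∂P/∂x
u_g = −(1.3×10⁻³)/(1.43×10⁻⁴ × 1.06) = −8.57 m/s;  v_g = (0.77×10⁻³)/(1.43×10⁻⁴ × 1.06) = 5.08 m/s
|V_g| = √(u_g² + v_g²) = 9.96 m/s

10.0 m/s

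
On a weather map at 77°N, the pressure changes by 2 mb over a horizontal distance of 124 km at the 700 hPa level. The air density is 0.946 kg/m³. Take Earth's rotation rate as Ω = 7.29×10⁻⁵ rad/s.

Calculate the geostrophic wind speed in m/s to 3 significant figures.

Coriolis parameter at 77°N:
f = 2Ω sin φ = 2 × 7.29×10⁻⁵ × sin 77° = 1.42×10⁻⁴ s⁻¹
Pressure gradient: |∂P/∂n| = 200 Pa / 124000 m = 1.61×10⁻³ Pa/m
Geostrophic balance (pressure-gradient force = Coriolis force):
V_g = (1/(fρ)) |∂P/∂n| = 1.61×10⁻³ / (1.42×10⁻⁴ × 0.946) = 12.0 m/s

12.0 m/s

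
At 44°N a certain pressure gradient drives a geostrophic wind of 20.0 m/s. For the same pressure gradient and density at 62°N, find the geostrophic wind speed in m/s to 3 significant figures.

15.7 m/s

With the same pressure gradient and density, V_g ∝ 1/f ∝ 1/sin φ.
V₂ = V₁ · sin φ₁ / sin φ₂ = 20.0 × sin 44° / sin 62°
V₂ = 20.0 × 0.6947/0.8829 = 15.7 m/s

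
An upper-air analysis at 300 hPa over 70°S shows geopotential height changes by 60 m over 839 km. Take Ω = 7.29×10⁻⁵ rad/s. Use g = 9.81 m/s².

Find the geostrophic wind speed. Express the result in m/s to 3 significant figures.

5.12 m/s

Coriolis parameter at 70°S:
f = 2Ω sin φ = 2 × 7.29×10⁻⁵ × sin 70° = 1.37×10⁻⁴ s⁻¹
Height gradient: |∂Z/∂n| = 60 m / 839000 m = 7.15×10⁻⁵
On a pressure surface, geostrophic balance gives V_g = (g/f)|∂Z/∂n|:
V_g = 9.81 × 7.15×10⁻⁵ / 1.37×10⁻⁴ = 5.12 m/s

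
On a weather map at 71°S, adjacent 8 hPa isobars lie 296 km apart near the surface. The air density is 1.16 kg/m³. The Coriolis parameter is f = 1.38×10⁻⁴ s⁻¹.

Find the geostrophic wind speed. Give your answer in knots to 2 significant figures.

Pressure gradient: |∂P/∂n| = 800 Pa / 296000 m = 2.70×10⁻³ Pa/m
Geostrophic balance (pressure-gradient force = Coriolis force):
V_g = (1/(fρ)) |∂P/∂n| = 2.70×10⁻³ / (1.38×10⁻⁴ × 1.16) = 16.9 m/s
Converting: 16.9 m/s × 1.944 = 33 knots

33 knots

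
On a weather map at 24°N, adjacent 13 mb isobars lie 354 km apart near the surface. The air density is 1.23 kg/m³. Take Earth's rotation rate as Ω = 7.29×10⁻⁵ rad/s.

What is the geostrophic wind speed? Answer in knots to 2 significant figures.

98 knots

Coriolis parameter at 24°N:
f = 2Ω sin φ = 2 × 7.29×10⁻⁵ × sin 24° = 5.93×10⁻⁵ s⁻¹
Pressure gradient: |∂P/∂n| = 1300 Pa / 354000 m = 3.67×10⁻³ Pa/m
Geostrophic balance (pressure-gradient force = Coriolis force):
V_g = (1/(fρ)) |∂P/∂n| = 3.67×10⁻³ / (5.93×10⁻⁵ × 1.23) = 50.3 m/s
Converting: 50.3 m/s × 1.944 = 98 knots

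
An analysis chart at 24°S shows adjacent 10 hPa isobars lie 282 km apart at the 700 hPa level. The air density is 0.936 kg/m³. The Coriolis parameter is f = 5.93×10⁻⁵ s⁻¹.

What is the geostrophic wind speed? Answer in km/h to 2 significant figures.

Pressure gradient: |∂P/∂n| = 1000 Pa / 282000 m = 3.55×10⁻³ Pa/m
Geostrophic balance (pressure-gradient force = Coriolis force):
V_g = (1/(fρ)) |∂P/∂n| = 3.55×10⁻³ / (5.93×10⁻⁵ × 0.936) = 63.9 m/s
Converting: 63.9 m/s × 3.6 = 230 km/h

230 km/h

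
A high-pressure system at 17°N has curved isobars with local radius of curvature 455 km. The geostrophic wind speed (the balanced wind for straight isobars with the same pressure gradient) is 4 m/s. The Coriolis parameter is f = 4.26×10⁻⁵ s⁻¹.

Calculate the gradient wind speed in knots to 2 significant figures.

11 knots

Around a high, pressure-gradient force acts outward with centrifugal, so Coriolis balances both:
fV = (1/ρ)|∂P/∂n| + V²/R  →  V² − fR·V + fR·V_g = 0
With fR = 4.26×10⁻⁵ × 455×10³ m = 19.4 m/s:
V = [fR − √((fR)² − 4 fR V_g)]/2 = [19.4 − √(19.4² − 4×19.4×4)]/2 = 5.64 m/s
Supergeostrophic (V > V_g = 4 m/s), as expected around a high.
Converting: 5.64 m/s × 1.944 = 11 knots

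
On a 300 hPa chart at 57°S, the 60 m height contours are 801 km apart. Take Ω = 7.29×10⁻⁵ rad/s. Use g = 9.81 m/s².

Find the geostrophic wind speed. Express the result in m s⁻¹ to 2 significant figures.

6.0 m s⁻¹

Coriolis parameter at 57°S:
f = 2Ω sin φ = 2 × 7.29×10⁻⁵ × sin 57° = 1.22×10⁻⁴ s⁻¹
Height gradient: |∂Z/∂n| = 60 m / 801000 m = 7.49×10⁻⁵
On a pressure surface, geostrophic balance gives V_g = (g/f)|∂Z/∂n|:
V_g = 9.81 × 7.49×10⁻⁵ / 1.22×10⁻⁴ = 6.01 m/s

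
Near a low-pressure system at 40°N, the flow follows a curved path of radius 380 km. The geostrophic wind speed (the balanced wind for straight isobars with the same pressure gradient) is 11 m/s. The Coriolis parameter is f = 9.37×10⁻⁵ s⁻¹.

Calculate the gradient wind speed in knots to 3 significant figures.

Around a low, centrifugal force acts outward with Coriolis, so pressure-gradient force balances both:
(1/ρ)|∂P/∂n| = fV + V²/R  →  V² + fR·V − fR·V_g = 0
With fR = 9.37×10⁻⁵ × 380×10³ m = 35.6 m/s:
V = [−fR + √((fR)² + 4 fR V_g)]/2 = [−35.6 + √(35.6² + 4×35.6×11)]/2 = 8.82 m/s
Subgeostrophic (V < V_g = 11 m/s), as expected around a low.
Converting: 8.82 m/s × 1.944 = 17.1 knots

17.1 knots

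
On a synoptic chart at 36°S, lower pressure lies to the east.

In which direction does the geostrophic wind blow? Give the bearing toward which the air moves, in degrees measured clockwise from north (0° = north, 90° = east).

The pressure-gradient force points toward the east (bearing 090°).
Geostrophic balance: in the Southern Hemisphere the Coriolis force deflects motion to the left, so the geostrophic wind blows 90° to the left of the pressure-gradient force (low pressure on the right).
Rotating 090° by 90° counterclockwise gives 000° — the wind blows toward the north.

000°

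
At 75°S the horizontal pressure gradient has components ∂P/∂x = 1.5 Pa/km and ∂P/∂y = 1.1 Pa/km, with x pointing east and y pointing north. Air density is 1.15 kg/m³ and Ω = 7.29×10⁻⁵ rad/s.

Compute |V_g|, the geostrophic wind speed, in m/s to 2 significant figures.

11 m/s

Coriolis parameter at 75°S:
f = 2Ω sin φ = 2 × 7.29×10⁻⁵ × sin 75° = 1.41×10⁻⁴ s⁻¹
In the Southern Hemisphere f is negative: f = −1.41×10⁻⁴ s⁻¹.
Component geostrophic relations (x east, y north):
u_g = −(1/(fρ)) ∂P/∂y,  v_g = (1/(fρ)) ∂P/∂x
u_g = −(1.1×10⁻³)/(−1.41×10⁻⁴ × 1.15) = 6.79 m/s;  v_g = (1.5×10⁻³)/(−1.41×10⁻⁴ × 1.15) = −9.26 m/s
|V_g| = √(u_g² + v_g²) = 11.5 m/s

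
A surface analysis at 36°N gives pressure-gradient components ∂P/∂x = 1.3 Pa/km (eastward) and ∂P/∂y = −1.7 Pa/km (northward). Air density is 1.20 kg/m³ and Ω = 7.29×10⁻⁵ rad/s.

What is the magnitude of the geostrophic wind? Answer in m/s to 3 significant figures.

20.8 m/s

Coriolis parameter at 36°N:
f = 2Ω sin φ = 2 × 7.29×10⁻⁵ × sin 36° = 8.57×10⁻⁵ s⁻¹
Component geostrophic relations (x east, y north):
u_g = −(1/(fρ)) ∂P/∂y,  v_g = (1/(fρ)) ∂P/∂x
u_g = −(−1.7×10⁻³)/(8.57×10⁻⁵ × 1.20) = 16.5 m/s;  v_g = (1.3×10⁻³)/(8.57×10⁻⁵ × 1.20) = 12.6 m/s
|V_g| = √(u_g² + v_g²) = 20.8 m/s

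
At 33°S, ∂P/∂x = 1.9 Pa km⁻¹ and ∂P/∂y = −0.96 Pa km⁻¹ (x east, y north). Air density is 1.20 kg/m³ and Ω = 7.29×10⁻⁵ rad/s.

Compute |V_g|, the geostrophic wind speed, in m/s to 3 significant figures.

Coriolis parameter at 33°S:
f = 2Ω sin φ = 2 × 7.29×10⁻⁵ × sin 33° = 7.94×10⁻⁵ s⁻¹
In the Southern Hemisphere f is negative: f = −7.94×10⁻⁵ s⁻¹.
Component geostrophic relations (x east, y north):
u_g = −(1/(fρ)) ∂P/∂y,  v_g = (1/(fρ)) ∂P/∂x
u_g = −(−0.96×10⁻³)/(−7.94×10⁻⁵ × 1.20) = −10.1 m/s;  v_g = (1.9×10⁻³)/(−7.94×10⁻⁵ × 1.20) = −19.9 m/s
|V_g| = √(u_g² + v_g²) = 22.3 m/s

22.3 m/s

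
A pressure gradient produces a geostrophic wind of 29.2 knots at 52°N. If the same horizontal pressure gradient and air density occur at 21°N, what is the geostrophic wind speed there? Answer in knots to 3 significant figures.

With the same pressure gradient and density, V_g ∝ 1/f ∝ 1/sin φ.
V₂ = V₁ · sin φ₁ / sin φ₂ = 29.2 × sin 52° / sin 21°
V₂ = 29.2 × 0.7880/0.3584 = 64.2 knots

64.2 knots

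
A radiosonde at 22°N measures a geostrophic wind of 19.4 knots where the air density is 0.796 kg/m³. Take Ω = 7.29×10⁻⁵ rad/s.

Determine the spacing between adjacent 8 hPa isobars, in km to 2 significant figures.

Coriolis parameter at 22°N:
f = 2Ω sin φ = 2 × 7.29×10⁻⁵ × sin 22° = 5.46×10⁻⁵ s⁻¹
Wind speed in SI: 19.4 knots = 9.98 m/s
Geostrophic balance rearranged: |∂P/∂n| = f ρ V_g
|∂P/∂n| = 5.46×10⁻⁵ × 0.796 × 9.98 = 4.34×10⁻⁴ Pa/m
Isobar spacing: Δn = ΔP/|∂P/∂n| = 800 Pa / 4.34×10⁻⁴ Pa/m = 1843759 m ≈ 1800 km

1800 km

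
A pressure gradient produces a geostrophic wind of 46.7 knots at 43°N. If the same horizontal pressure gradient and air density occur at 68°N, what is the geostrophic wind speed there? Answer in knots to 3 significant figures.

With the same pressure gradient and density, V_g ∝ 1/f ∝ 1/sin φ.
V₂ = V₁ · sin φ₁ / sin φ₂ = 46.7 × sin 43° / sin 68°
V₂ = 46.7 × 0.6820/0.9272 = 34.4 knots

34.4 knots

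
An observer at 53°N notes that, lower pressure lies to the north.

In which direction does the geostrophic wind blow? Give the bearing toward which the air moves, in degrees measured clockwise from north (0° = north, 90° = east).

090°

The pressure-gradient force points toward the north (bearing 000°).
Geostrophic balance: in the Northern Hemisphere the Coriolis force deflects motion to the right, so the geostrophic wind blows 90° to the right of the pressure-gradient force (low pressure on the left).
Rotating 000° by 90° clockwise gives 090° — the wind blows toward the east.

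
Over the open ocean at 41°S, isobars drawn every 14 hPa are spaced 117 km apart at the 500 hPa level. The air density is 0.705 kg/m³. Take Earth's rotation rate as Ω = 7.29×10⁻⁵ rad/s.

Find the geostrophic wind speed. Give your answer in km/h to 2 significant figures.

Coriolis parameter at 41°S:
f = 2Ω sin φ = 2 × 7.29×10⁻⁵ × sin 41° = 9.57×10⁻⁵ s⁻¹
Pressure gradient: |∂P/∂n| = 1400 Pa / 117000 m = 1.20×10⁻² Pa/m
Geostrophic balance (pressure-gradient force = Coriolis force):
V_g = (1/(fρ)) |∂P/∂n| = 1.20×10⁻² / (9.57×10⁻⁵ × 0.705) = 177 m/s
Converting: 177 m/s × 3.6 = 640 km/h

640 km/h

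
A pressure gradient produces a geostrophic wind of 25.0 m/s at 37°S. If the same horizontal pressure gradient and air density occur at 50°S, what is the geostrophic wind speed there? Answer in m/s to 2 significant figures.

With the same pressure gradient and density, V_g ∝ 1/f ∝ 1/sin φ.
V₂ = V₁ · sin φ₁ / sin φ₂ = 25.0 × sin 37° / sin 50°
V₂ = 25.0 × 0.6018/0.7660 = 20 m/s

20 m/s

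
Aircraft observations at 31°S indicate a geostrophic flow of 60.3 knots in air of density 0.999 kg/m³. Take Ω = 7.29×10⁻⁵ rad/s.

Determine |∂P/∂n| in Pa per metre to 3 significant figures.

Coriolis parameter at 31°S:
f = 2Ω sin φ = 2 × 7.29×10⁻⁵ × sin 31° = 7.51×10⁻⁵ s⁻¹
Wind speed in SI: 60.3 knots = 31.0 m/s
Geostrophic balance rearranged: |∂P/∂n| = f ρ V_g
|∂P/∂n| = 7.51×10⁻⁵ × 0.999 × 31.0 = 2.33×10⁻³ Pa/m

2.33×10⁻³ Pa/m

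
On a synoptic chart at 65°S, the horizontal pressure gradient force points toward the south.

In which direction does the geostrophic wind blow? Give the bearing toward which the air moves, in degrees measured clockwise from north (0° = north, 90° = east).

090°

The pressure-gradient force points toward the south (bearing 180°).
Geostrophic balance: in the Southern Hemisphere the Coriolis force deflects motion to the left, so the geostrophic wind blows 90° to the left of the pressure-gradient force (low pressure on the right).
Rotating 180° by 90° counterclockwise gives 090° — the wind blows toward the east.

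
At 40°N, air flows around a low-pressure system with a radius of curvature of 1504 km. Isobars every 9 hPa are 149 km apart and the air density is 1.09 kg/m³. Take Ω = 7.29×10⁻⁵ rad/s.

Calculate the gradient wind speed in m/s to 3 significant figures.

44.9 m/s

Coriolis parameter at 40°N:
f = 2Ω sin φ = 2 × 7.29×10⁻⁵ × sin 40° = 9.37×10⁻⁵ s⁻¹
Pressure gradient: |∂P/∂n| = 900 Pa / 149000 m = 6.04×10⁻³ Pa/m
Geostrophic speed: V_g = |∂P/∂n|/(fρ) = 6.04×10⁻³/(9.37×10⁻⁵ × 1.09) = 59.1 m/s
Around a low, centrifugal force acts outward with Coriolis, so pressure-gradient force balances both:
(1/ρ)|∂P/∂n| = fV + V²/R  →  V² + fR·V − fR·V_g = 0
With fR = 9.37×10⁻⁵ × 1504×10³ m = 141 m/s:
V = [−fR + √((fR)² + 4 fR V_g)]/2 = [−141 + √(141² + 4×141×59.1)]/2 = 44.9 m/s
Subgeostrophic (V < V_g = 59.1 m/s), as expected around a low.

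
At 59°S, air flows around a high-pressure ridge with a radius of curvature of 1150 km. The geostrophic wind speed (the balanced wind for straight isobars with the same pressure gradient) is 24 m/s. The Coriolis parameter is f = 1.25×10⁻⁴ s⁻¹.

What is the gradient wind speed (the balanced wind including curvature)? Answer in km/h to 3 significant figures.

110 km/h

Around a high, pressure-gradient force acts outward with centrifugal, so Coriolis balances both:
fV = (1/ρ)|∂P/∂n| + V²/R  →  V² − fR·V + fR·V_g = 0
With fR = 1.25×10⁻⁴ × 1150×10³ m = 144 m/s:
V = [fR − √((fR)² − 4 fR V_g)]/2 = [144 − √(144² − 4×144×24)]/2 = 30.5 m/s
Supergeostrophic (V > V_g = 24 m/s), as expected around a high.
Converting: 30.5 m/s × 3.6 = 110 km/h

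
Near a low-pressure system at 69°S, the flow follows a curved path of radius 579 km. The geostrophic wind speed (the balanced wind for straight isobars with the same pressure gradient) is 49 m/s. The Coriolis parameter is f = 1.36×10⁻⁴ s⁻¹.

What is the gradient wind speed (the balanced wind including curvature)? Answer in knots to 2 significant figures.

66 knots

Around a low, centrifugal force acts outward with Coriolis, so pressure-gradient force balances both:
(1/ρ)|∂P/∂n| = fV + V²/R  →  V² + fR·V − fR·V_g = 0
With fR = 1.36×10⁻⁴ × 579×10³ m = 78.7 m/s:
V = [−fR + √((fR)² + 4 fR V_g)]/2 = [−78.7 + √(78.7² + 4×78.7×49)]/2 = 34.2 m/s
Subgeostrophic (V < V_g = 49 m/s), as expected around a low.
Converting: 34.2 m/s × 1.944 = 66 knots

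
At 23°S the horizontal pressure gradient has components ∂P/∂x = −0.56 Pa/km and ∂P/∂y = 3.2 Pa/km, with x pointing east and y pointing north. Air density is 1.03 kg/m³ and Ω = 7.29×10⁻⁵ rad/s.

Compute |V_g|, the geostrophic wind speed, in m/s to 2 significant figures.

Coriolis parameter at 23°S:
f = 2Ω sin φ = 2 × 7.29×10⁻⁵ × sin 23° = 5.70×10⁻⁵ s⁻¹
In the Southern Hemisphere f is negative: f = −5.70×10⁻⁵ s⁻¹.
Component geostrophic relations (x east, y north):
u_g = −(1/(fρ)) ∂P/∂y,  v_g = (1/(fρ)) ∂P/∂x
u_g = −(3.2×10⁻³)/(−5.70×10⁻⁵ × 1.03) = 54.5 m/s;  v_g = (−0.56×10⁻³)/(−5.70×10⁻⁵ × 1.03) = 9.54 m/s
|V_g| = √(u_g² + v_g²) = 55.4 m/s

55 m/s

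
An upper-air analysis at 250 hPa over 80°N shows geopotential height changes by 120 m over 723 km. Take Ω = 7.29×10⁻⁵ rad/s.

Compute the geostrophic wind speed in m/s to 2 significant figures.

Coriolis parameter at 80°N:
f = 2Ω sin φ = 2 × 7.29×10⁻⁵ × sin 80° = 1.44×10⁻⁴ s⁻¹
Height gradient: |∂Z/∂n| = 120 m / 723000 m = 1.66×10⁻⁴
On a pressure surface, geostrophic balance gives V_g = (g/f)|∂Z/∂n|:
V_g = 9.81 × 1.66×10⁻⁴ / 1.44×10⁻⁴ = 11.3 m/s

11 m/s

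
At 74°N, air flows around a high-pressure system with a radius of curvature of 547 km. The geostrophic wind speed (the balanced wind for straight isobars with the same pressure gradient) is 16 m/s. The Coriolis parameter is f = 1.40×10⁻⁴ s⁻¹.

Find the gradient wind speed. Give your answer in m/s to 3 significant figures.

22.8 m/s

Around a high, pressure-gradient force acts outward with centrifugal, so Coriolis balances both:
fV = (1/ρ)|∂P/∂n| + V²/R  →  V² − fR·V + fR·V_g = 0
With fR = 1.40×10⁻⁴ × 547×10³ m = 76.6 m/s:
V = [fR − √((fR)² − 4 fR V_g)]/2 = [76.6 − √(76.6² − 4×76.6×16)]/2 = 22.8 m/s
Supergeostrophic (V > V_g = 16 m/s), as expected around a high.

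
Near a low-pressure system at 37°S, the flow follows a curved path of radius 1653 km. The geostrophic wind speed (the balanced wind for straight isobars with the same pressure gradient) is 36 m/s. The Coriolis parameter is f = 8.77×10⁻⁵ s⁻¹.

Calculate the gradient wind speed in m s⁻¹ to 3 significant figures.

Around a low, centrifugal force acts outward with Coriolis, so pressure-gradient force balances both:
(1/ρ)|∂P/∂n| = fV + V²/R  →  V² + fR·V − fR·V_g = 0
With fR = 8.77×10⁻⁵ × 1653×10³ m = 145 m/s:
V = [−fR + √((fR)² + 4 fR V_g)]/2 = [−145 + √(145² + 4×145×36)]/2 = 29.9 m/s
Subgeostrophic (V < V_g = 36 m/s), as expected around a low.

29.9 m s⁻¹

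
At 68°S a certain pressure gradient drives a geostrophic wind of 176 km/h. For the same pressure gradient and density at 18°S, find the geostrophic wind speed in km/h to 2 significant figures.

With the same pressure gradient and density, V_g ∝ 1/f ∝ 1/sin φ.
V₂ = V₁ · sin φ₁ / sin φ₂ = 176 × sin 68° / sin 18°
V₂ = 176 × 0.9272/0.3090 = 530 km/h

530 km/h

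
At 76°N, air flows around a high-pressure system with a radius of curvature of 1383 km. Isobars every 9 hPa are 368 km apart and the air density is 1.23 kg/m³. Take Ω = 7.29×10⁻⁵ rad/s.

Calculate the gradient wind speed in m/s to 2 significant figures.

Coriolis parameter at 76°N:
f = 2Ω sin φ = 2 × 7.29×10⁻⁵ × sin 76° = 1.41×10⁻⁴ s⁻¹
Pressure gradient: |∂P/∂n| = 900 Pa / 368000 m = 2.45×10⁻³ Pa/m
Geostrophic speed: V_g = |∂P/∂n|/(fρ) = 2.45×10⁻³/(1.41×10⁻⁴ × 1.23) = 14.1 m/s
Around a high, pressure-gradient force acts outward with centrifugal, so Coriolis balances both:
fV = (1/ρ)|∂P/∂n| + V²/R  →  V² − fR·V + fR·V_g = 0
With fR = 1.41×10⁻⁴ × 1383×10³ m = 196 m/s:
V = [fR − √((fR)² − 4 fR V_g)]/2 = [196 − √(196² − 4×196×14.1)]/2 = 15.2 m/s
Supergeostrophic (V > V_g = 14.1 m/s), as expected around a high.

15 m/s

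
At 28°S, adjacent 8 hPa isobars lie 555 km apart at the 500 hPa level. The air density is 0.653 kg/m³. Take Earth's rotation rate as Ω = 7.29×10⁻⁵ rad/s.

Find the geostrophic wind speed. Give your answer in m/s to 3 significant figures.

32.2 m/s

Coriolis parameter at 28°S:
f = 2Ω sin φ = 2 × 7.29×10⁻⁵ × sin 28° = 6.84×10⁻⁵ s⁻¹
Pressure gradient: |∂P/∂n| = 800 Pa / 555000 m = 1.44×10⁻³ Pa/m
Geostrophic balance (pressure-gradient force = Coriolis force):
V_g = (1/(fρ)) |∂P/∂n| = 1.44×10⁻³ / (6.84×10⁻⁵ × 0.653) = 32.2 m/s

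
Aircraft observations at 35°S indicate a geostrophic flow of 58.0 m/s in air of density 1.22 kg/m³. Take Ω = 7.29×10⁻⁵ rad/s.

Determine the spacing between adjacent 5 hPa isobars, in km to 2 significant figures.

Coriolis parameter at 35°S:
f = 2Ω sin φ = 2 × 7.29×10⁻⁵ × sin 35° = 8.36×10⁻⁵ s⁻¹
Geostrophic balance rearranged: |∂P/∂n| = f ρ V_g
|∂P/∂n| = 8.36×10⁻⁵ × 1.22 × 58.0 = 5.92×10⁻³ Pa/m
Isobar spacing: Δn = ΔP/|∂P/∂n| = 500 Pa / 5.92×10⁻³ Pa/m = 84495 m ≈ 84 km

84 km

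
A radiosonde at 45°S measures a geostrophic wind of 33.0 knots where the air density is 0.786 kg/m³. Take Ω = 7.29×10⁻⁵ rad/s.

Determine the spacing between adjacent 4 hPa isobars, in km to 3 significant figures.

291 km

Coriolis parameter at 45°S:
f = 2Ω sin φ = 2 × 7.29×10⁻⁵ × sin 45° = 1.03×10⁻⁴ s⁻¹
Wind speed in SI: 33.0 knots = 17.0 m/s
Geostrophic balance rearranged: |∂P/∂n| = f ρ V_g
|∂P/∂n| = 1.03×10⁻⁴ × 0.786 × 17.0 = 1.38×10⁻³ Pa/m
Isobar spacing: Δn = ΔP/|∂P/∂n| = 400 Pa / 1.38×10⁻³ Pa/m = 290765 m ≈ 291 km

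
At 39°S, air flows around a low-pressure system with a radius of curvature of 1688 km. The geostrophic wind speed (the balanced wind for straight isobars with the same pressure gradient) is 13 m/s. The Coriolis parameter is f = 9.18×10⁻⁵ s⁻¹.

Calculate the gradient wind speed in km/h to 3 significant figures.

43.4 km/h

Around a low, centrifugal force acts outward with Coriolis, so pressure-gradient force balances both:
(1/ρ)|∂P/∂n| = fV + V²/R  →  V² + fR·V − fR·V_g = 0
With fR = 9.18×10⁻⁵ × 1688×10³ m = 155 m/s:
V = [−fR + √((fR)² + 4 fR V_g)]/2 = [−155 + √(155² + 4×155×13)]/2 = 12.1 m/s
Subgeostrophic (V < V_g = 13 m/s), as expected around a low.
Converting: 12.1 m/s × 3.6 = 43.4 km/h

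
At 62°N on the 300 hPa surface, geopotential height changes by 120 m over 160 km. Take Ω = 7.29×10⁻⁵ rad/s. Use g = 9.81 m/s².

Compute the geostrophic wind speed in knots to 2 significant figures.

110 knots

Coriolis parameter at 62°N:
f = 2Ω sin φ = 2 × 7.29×10⁻⁵ × sin 62° = 1.29×10⁻⁴ s⁻¹
Height gradient: |∂Z/∂n| = 120 m / 160000 m = 7.50×10⁻⁴
On a pressure surface, geostrophic balance gives V_g = (g/f)|∂Z/∂n|:
V_g = 9.81 × 7.50×10⁻⁴ / 1.29×10⁻⁴ = 57.2 m/s
Converting: 57.2 m/s × 1.944 = 110 knots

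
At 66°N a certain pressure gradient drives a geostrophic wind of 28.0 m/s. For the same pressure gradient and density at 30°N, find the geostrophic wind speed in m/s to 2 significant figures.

51 m/s

With the same pressure gradient and density, V_g ∝ 1/f ∝ 1/sin φ.
V₂ = V₁ · sin φ₁ / sin φ₂ = 28.0 × sin 66° / sin 30°
V₂ = 28.0 × 0.9135/0.5000 = 51 m/s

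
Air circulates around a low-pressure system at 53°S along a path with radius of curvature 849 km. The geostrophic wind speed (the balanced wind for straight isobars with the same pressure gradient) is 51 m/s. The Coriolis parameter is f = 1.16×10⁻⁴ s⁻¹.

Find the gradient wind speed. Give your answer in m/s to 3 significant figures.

Around a low, centrifugal force acts outward with Coriolis, so pressure-gradient force balances both:
(1/ρ)|∂P/∂n| = fV + V²/R  →  V² + fR·V − fR·V_g = 0
With fR = 1.16×10⁻⁴ × 849×10³ m = 98.5 m/s:
V = [−fR + √((fR)² + 4 fR V_g)]/2 = [−98.5 + √(98.5² + 4×98.5×51)]/2 = 37.1 m/s
Subgeostrophic (V < V_g = 51 m/s), as expected around a low.

37.1 m/s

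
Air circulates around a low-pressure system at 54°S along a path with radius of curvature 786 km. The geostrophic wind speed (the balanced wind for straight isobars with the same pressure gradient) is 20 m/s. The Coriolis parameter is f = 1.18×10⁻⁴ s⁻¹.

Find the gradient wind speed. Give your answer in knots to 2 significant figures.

33 knots

Around a low, centrifugal force acts outward with Coriolis, so pressure-gradient force balances both:
(1/ρ)|∂P/∂n| = fV + V²/R  →  V² + fR·V − fR·V_g = 0
With fR = 1.18×10⁻⁴ × 786×10³ m = 92.7 m/s:
V = [−fR + √((fR)² + 4 fR V_g)]/2 = [−92.7 + √(92.7² + 4×92.7×20)]/2 = 16.9 m/s
Subgeostrophic (V < V_g = 20 m/s), as expected around a low.
Converting: 16.9 m/s × 1.944 = 33 knots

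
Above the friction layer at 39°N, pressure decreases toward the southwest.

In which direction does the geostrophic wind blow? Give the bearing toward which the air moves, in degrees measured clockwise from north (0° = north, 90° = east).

315°

The pressure-gradient force points toward the southwest (bearing 225°).
Geostrophic balance: in the Northern Hemisphere the Coriolis force deflects motion to the right, so the geostrophic wind blows 90° to the right of the pressure-gradient force (low pressure on the left).
Rotating 225° by 90° clockwise gives 315° — the wind blows toward the northwest.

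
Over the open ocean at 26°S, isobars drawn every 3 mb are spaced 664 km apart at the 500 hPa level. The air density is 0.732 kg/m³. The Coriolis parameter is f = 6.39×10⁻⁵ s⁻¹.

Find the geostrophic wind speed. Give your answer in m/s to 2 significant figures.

Pressure gradient: |∂P/∂n| = 300 Pa / 664000 m = 4.52×10⁻⁴ Pa/m
Geostrophic balance (pressure-gradient force = Coriolis force):
V_g = (1/(fρ)) |∂P/∂n| = 4.52×10⁻⁴ / (6.39×10⁻⁵ × 0.732) = 9.66 m/s

9.7 m/s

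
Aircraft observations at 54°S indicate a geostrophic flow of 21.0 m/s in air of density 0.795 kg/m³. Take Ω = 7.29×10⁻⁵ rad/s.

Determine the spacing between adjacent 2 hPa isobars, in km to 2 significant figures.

100 km

Coriolis parameter at 54°S:
f = 2Ω sin φ = 2 × 7.29×10⁻⁵ × sin 54° = 1.18×10⁻⁴ s⁻¹
Geostrophic balance rearranged: |∂P/∂n| = f ρ V_g
|∂P/∂n| = 1.18×10⁻⁴ × 0.795 × 21.0 = 1.97×10⁻³ Pa/m
Isobar spacing: Δn = ΔP/|∂P/∂n| = 200 Pa / 1.97×10⁻³ Pa/m = 101561 m ≈ 100 km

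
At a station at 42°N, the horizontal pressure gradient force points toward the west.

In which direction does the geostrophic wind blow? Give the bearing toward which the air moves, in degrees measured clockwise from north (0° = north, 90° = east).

000°

The pressure-gradient force points toward the west (bearing 270°).
Geostrophic balance: in the Northern Hemisphere the Coriolis force deflects motion to the right, so the geostrophic wind blows 90° to the right of the pressure-gradient force (low pressure on the left).
Rotating 270° by 90° clockwise gives 000° — the wind blows toward the north.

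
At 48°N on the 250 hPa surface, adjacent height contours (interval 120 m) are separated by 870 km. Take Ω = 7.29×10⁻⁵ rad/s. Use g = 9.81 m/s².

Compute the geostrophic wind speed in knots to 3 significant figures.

Coriolis parameter at 48°N:
f = 2Ω sin φ = 2 × 7.29×10⁻⁵ × sin 48° = 1.08×10⁻⁴ s⁻¹
Height gradient: |∂Z/∂n| = 120 m / 870000 m = 1.38×10⁻⁴
On a pressure surface, geostrophic balance gives V_g = (g/f)|∂Z/∂n|:
V_g = 9.81 × 1.38×10⁻⁴ / 1.08×10⁻⁴ = 12.5 m/s
Converting: 12.5 m/s × 1.944 = 24.3 knots

24.3 knots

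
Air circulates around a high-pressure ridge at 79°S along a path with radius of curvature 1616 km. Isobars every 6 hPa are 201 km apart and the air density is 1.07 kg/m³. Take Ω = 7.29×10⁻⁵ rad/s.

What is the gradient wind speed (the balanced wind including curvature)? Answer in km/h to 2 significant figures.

77 km/h

Coriolis parameter at 79°S:
f = 2Ω sin φ = 2 × 7.29×10⁻⁵ × sin 79° = 1.43×10⁻⁴ s⁻¹
Pressure gradient: |∂P/∂n| = 600 Pa / 201000 m = 2.99×10⁻³ Pa/m
Geostrophic speed: V_g = |∂P/∂n|/(fρ) = 2.99×10⁻³/(1.43×10⁻⁴ × 1.07) = 19.5 m/s
Around a high, pressure-gradient force acts outward with centrifugal, so Coriolis balances both:
fV = (1/ρ)|∂P/∂n| + V²/R  →  V² − fR·V + fR·V_g = 0
With fR = 1.43×10⁻⁴ × 1616×10³ m = 231 m/s:
V = [fR − √((fR)² − 4 fR V_g)]/2 = [231 − √(231² − 4×231×19.5)]/2 = 21.5 m/s
Supergeostrophic (V > V_g = 19.5 m/s), as expected around a high.
Converting: 21.5 m/s × 3.6 = 77 km/h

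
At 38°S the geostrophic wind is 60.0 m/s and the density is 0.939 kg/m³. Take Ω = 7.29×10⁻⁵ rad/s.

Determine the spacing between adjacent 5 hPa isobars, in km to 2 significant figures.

Coriolis parameter at 38°S:
f = 2Ω sin φ = 2 × 7.29×10⁻⁵ × sin 38° = 8.98×10⁻⁵ s⁻¹
Geostrophic balance rearranged: |∂P/∂n| = f ρ V_g
|∂P/∂n| = 8.98×10⁻⁵ × 0.939 × 60.0 = 5.06×10⁻³ Pa/m
Isobar spacing: Δn = ΔP/|∂P/∂n| = 500 Pa / 5.06×10⁻³ Pa/m = 98868 m ≈ 99 km

99 km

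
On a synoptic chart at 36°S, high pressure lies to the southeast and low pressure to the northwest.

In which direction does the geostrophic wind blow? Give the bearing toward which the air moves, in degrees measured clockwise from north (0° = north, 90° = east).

225°

The pressure-gradient force points toward the northwest (bearing 315°).
Geostrophic balance: in the Southern Hemisphere the Coriolis force deflects motion to the left, so the geostrophic wind blows 90° to the left of the pressure-gradient force (low pressure on the right).
Rotating 315° by 90° counterclockwise gives 225° — the wind blows toward the southwest.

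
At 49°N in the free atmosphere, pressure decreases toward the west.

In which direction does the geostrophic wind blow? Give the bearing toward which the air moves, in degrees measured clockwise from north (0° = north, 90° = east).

000°

The pressure-gradient force points toward the west (bearing 270°).
Geostrophic balance: in the Northern Hemisphere the Coriolis force deflects motion to the right, so the geostrophic wind blows 90° to the right of the pressure-gradient force (low pressure on the left).
Rotating 270° by 90° clockwise gives 000° — the wind blows toward the north.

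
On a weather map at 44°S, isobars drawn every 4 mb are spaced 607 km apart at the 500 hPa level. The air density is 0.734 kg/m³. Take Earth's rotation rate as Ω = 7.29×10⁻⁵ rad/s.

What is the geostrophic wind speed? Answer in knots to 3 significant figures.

Coriolis parameter at 44°S:
f = 2Ω sin φ = 2 × 7.29×10⁻⁵ × sin 44° = 1.01×10⁻⁴ s⁻¹
Pressure gradient: |∂P/∂n| = 400 Pa / 607000 m = 6.59×10⁻⁴ Pa/m
Geostrophic balance (pressure-gradient force = Coriolis force):
V_g = (1/(fρ)) |∂P/∂n| = 6.59×10⁻⁴ / (1.01×10⁻⁴ × 0.734) = 8.86 m/s
Converting: 8.86 m/s × 1.944 = 17.2 knots

17.2 knots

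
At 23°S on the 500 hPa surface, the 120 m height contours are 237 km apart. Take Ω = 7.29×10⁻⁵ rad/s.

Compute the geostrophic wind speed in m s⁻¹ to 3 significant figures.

87.2 m s⁻¹

Coriolis parameter at 23°S:
f = 2Ω sin φ = 2 × 7.29×10⁻⁵ × sin 23° = 5.70×10⁻⁵ s⁻¹
Height gradient: |∂Z/∂n| = 120 m / 237000 m = 5.06×10⁻⁴
On a pressure surface, geostrophic balance gives V_g = (g/f)|∂Z/∂n|:
V_g = 9.81 × 5.06×10⁻⁴ / 5.70×10⁻⁵ = 87.2 m/s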